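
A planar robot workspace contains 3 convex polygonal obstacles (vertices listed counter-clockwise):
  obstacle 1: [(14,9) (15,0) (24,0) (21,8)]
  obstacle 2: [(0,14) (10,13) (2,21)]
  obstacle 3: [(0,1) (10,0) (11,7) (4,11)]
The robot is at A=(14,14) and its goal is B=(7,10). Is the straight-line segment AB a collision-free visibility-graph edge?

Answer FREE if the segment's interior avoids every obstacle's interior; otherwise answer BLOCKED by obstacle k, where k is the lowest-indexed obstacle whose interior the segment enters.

Obstacle 1 [(14,9) (15,0) (24,0) (21,8)]:
  edge (14,9)–(15,0): clear
  edge (15,0)–(24,0): clear
  edge (24,0)–(21,8): clear
  edge (21,8)–(14,9): clear
  midpoint (21/2,12) outside
  → clear
Obstacle 2 [(0,14) (10,13) (2,21)]:
  edge (0,14)–(10,13): clear
  edge (10,13)–(2,21): clear
  edge (2,21)–(0,14): clear
  midpoint (21/2,12) outside
  → clear
Obstacle 3 [(0,1) (10,0) (11,7) (4,11)]:
  edge (0,1)–(10,0): clear
  edge (10,0)–(11,7): clear
  edge (11,7)–(4,11): clear
  edge (4,11)–(0,1): clear
  midpoint (21/2,12) outside
  → clear

FREE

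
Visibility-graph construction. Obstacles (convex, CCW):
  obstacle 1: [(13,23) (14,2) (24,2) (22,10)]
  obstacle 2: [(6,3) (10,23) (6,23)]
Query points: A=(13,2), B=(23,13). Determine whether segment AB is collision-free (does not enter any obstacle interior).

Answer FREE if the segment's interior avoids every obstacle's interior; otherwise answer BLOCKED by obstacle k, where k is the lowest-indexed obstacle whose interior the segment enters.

BLOCKED by obstacle 1

Obstacle 1 [(13,23) (14,2) (24,2) (22,10)]:
  edge (13,23)–(14,2): crosses AB
  edge (14,2)–(24,2): clear
  edge (24,2)–(22,10): clear
  edge (22,10)–(13,23): crosses AB
  → BLOCKED
Obstacle 2 [(6,3) (10,23) (6,23)]:
  edge (6,3)–(10,23): clear
  edge (10,23)–(6,23): clear
  edge (6,23)–(6,3): clear
  midpoint (18,15/2) outside
  → clear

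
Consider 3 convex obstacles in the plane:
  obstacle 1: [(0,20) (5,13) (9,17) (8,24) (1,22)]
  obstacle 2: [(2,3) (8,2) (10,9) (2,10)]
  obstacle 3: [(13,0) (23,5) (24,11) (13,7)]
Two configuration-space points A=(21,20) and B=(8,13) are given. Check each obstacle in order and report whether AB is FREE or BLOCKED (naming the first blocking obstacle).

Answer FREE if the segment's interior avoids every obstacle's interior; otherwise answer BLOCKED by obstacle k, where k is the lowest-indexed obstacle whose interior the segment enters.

Obstacle 1 [(0,20) (5,13) (9,17) (8,24) (1,22)]:
  edge (0,20)–(5,13): clear
  edge (5,13)–(9,17): clear
  edge (9,17)–(8,24): clear
  edge (8,24)–(1,22): clear
  edge (1,22)–(0,20): clear
  midpoint (29/2,33/2) outside
  → clear
Obstacle 2 [(2,3) (8,2) (10,9) (2,10)]:
  edge (2,3)–(8,2): clear
  edge (8,2)–(10,9): clear
  edge (10,9)–(2,10): clear
  edge (2,10)–(2,3): clear
  midpoint (29/2,33/2) outside
  → clear
Obstacle 3 [(13,0) (23,5) (24,11) (13,7)]:
  edge (13,0)–(23,5): clear
  edge (23,5)–(24,11): clear
  edge (24,11)–(13,7): clear
  edge (13,7)–(13,0): clear
  midpoint (29/2,33/2) outside
  → clear

FREE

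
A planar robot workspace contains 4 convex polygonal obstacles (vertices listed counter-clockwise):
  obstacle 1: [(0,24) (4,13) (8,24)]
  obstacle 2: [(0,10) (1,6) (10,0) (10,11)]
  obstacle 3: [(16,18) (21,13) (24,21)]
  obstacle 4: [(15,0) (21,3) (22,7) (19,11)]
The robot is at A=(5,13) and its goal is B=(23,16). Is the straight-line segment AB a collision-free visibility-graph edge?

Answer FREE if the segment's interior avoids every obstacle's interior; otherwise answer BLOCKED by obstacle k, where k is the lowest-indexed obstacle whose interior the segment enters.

BLOCKED by obstacle 3

Obstacle 1 [(0,24) (4,13) (8,24)]:
  edge (0,24)–(4,13): clear
  edge (4,13)–(8,24): clear
  edge (8,24)–(0,24): clear
  midpoint (14,29/2) outside
  → clear
Obstacle 2 [(0,10) (1,6) (10,0) (10,11)]:
  edge (0,10)–(1,6): clear
  edge (1,6)–(10,0): clear
  edge (10,0)–(10,11): clear
  edge (10,11)–(0,10): clear
  midpoint (14,29/2) outside
  → clear
Obstacle 3 [(16,18) (21,13) (24,21)]:
  edge (16,18)–(21,13): crosses AB
  edge (21,13)–(24,21): crosses AB
  edge (24,21)–(16,18): clear
  → BLOCKED
Obstacle 4 [(15,0) (21,3) (22,7) (19,11)]:
  edge (15,0)–(21,3): clear
  edge (21,3)–(22,7): clear
  edge (22,7)–(19,11): clear
  edge (19,11)–(15,0): clear
  midpoint (14,29/2) outside
  → clear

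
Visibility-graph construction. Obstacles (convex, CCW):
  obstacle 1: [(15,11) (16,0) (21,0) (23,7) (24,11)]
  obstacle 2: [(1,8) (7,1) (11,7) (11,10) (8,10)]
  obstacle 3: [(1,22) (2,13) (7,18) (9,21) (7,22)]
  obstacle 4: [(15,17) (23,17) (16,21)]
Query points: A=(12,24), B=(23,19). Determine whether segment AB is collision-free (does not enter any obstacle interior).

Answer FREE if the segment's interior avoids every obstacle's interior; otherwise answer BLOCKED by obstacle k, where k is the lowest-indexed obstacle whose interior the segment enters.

Obstacle 1 [(15,11) (16,0) (21,0) (23,7) (24,11)]:
  edge (15,11)–(16,0): clear
  edge (16,0)–(21,0): clear
  edge (21,0)–(23,7): clear
  edge (23,7)–(24,11): clear
  edge (24,11)–(15,11): clear
  midpoint (35/2,43/2) outside
  → clear
Obstacle 2 [(1,8) (7,1) (11,7) (11,10) (8,10)]:
  edge (1,8)–(7,1): clear
  edge (7,1)–(11,7): clear
  edge (11,7)–(11,10): clear
  edge (11,10)–(8,10): clear
  edge (8,10)–(1,8): clear
  midpoint (35/2,43/2) outside
  → clear
Obstacle 3 [(1,22) (2,13) (7,18) (9,21) (7,22)]:
  edge (1,22)–(2,13): clear
  edge (2,13)–(7,18): clear
  edge (7,18)–(9,21): clear
  edge (9,21)–(7,22): clear
  edge (7,22)–(1,22): clear
  midpoint (35/2,43/2) outside
  → clear
Obstacle 4 [(15,17) (23,17) (16,21)]:
  edge (15,17)–(23,17): clear
  edge (23,17)–(16,21): clear
  edge (16,21)–(15,17): clear
  midpoint (35/2,43/2) outside
  → clear

FREE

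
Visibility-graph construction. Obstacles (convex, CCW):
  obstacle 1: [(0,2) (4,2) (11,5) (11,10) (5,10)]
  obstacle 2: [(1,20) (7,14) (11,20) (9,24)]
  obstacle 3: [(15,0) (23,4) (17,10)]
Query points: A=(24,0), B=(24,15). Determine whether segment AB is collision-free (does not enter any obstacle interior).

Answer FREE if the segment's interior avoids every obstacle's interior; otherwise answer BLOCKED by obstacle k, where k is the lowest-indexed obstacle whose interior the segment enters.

FREE

Obstacle 1 [(0,2) (4,2) (11,5) (11,10) (5,10)]:
  edge (0,2)–(4,2): clear
  edge (4,2)–(11,5): clear
  edge (11,5)–(11,10): clear
  edge (11,10)–(5,10): clear
  edge (5,10)–(0,2): clear
  midpoint (24,15/2) outside
  → clear
Obstacle 2 [(1,20) (7,14) (11,20) (9,24)]:
  edge (1,20)–(7,14): clear
  edge (7,14)–(11,20): clear
  edge (11,20)–(9,24): clear
  edge (9,24)–(1,20): clear
  midpoint (24,15/2) outside
  → clear
Obstacle 3 [(15,0) (23,4) (17,10)]:
  edge (15,0)–(23,4): clear
  edge (23,4)–(17,10): clear
  edge (17,10)–(15,0): clear
  midpoint (24,15/2) outside
  → clear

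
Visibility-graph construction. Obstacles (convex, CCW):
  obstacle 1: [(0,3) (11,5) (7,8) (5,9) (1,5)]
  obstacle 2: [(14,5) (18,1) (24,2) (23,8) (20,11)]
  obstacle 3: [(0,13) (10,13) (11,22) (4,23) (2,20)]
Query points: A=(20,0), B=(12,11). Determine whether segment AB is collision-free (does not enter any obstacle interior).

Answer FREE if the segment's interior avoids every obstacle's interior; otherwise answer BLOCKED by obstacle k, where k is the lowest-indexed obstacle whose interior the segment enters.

Obstacle 1 [(0,3) (11,5) (7,8) (5,9) (1,5)]:
  edge (0,3)–(11,5): clear
  edge (11,5)–(7,8): clear
  edge (7,8)–(5,9): clear
  edge (5,9)–(1,5): clear
  edge (1,5)–(0,3): clear
  midpoint (16,11/2) outside
  → clear
Obstacle 2 [(14,5) (18,1) (24,2) (23,8) (20,11)]:
  edge (14,5)–(18,1): clear
  edge (18,1)–(24,2): crosses AB
  edge (24,2)–(23,8): clear
  edge (23,8)–(20,11): clear
  edge (20,11)–(14,5): crosses AB
  → BLOCKED
Obstacle 3 [(0,13) (10,13) (11,22) (4,23) (2,20)]:
  edge (0,13)–(10,13): clear
  edge (10,13)–(11,22): clear
  edge (11,22)–(4,23): clear
  edge (4,23)–(2,20): clear
  edge (2,20)–(0,13): clear
  midpoint (16,11/2) outside
  → clear

BLOCKED by obstacle 2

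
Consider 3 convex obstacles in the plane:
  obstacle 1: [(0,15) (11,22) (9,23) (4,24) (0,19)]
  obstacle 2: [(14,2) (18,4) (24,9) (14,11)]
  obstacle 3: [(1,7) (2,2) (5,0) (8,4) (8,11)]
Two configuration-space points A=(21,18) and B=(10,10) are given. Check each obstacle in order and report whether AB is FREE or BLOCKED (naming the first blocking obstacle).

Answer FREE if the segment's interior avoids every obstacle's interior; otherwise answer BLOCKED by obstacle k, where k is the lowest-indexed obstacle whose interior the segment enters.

FREE

Obstacle 1 [(0,15) (11,22) (9,23) (4,24) (0,19)]:
  edge (0,15)–(11,22): clear
  edge (11,22)–(9,23): clear
  edge (9,23)–(4,24): clear
  edge (4,24)–(0,19): clear
  edge (0,19)–(0,15): clear
  midpoint (31/2,14) outside
  → clear
Obstacle 2 [(14,2) (18,4) (24,9) (14,11)]:
  edge (14,2)–(18,4): clear
  edge (18,4)–(24,9): clear
  edge (24,9)–(14,11): clear
  edge (14,11)–(14,2): clear
  midpoint (31/2,14) outside
  → clear
Obstacle 3 [(1,7) (2,2) (5,0) (8,4) (8,11)]:
  edge (1,7)–(2,2): clear
  edge (2,2)–(5,0): clear
  edge (5,0)–(8,4): clear
  edge (8,4)–(8,11): clear
  edge (8,11)–(1,7): clear
  midpoint (31/2,14) outside
  → clear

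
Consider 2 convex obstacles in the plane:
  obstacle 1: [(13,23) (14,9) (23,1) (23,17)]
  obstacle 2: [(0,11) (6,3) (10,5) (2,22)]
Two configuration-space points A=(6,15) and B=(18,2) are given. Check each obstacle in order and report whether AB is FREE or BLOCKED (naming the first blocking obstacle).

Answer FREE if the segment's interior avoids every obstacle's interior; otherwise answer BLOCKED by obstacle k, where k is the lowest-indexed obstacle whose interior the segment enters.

Obstacle 1 [(13,23) (14,9) (23,1) (23,17)]:
  edge (13,23)–(14,9): clear
  edge (14,9)–(23,1): clear
  edge (23,1)–(23,17): clear
  edge (23,17)–(13,23): clear
  midpoint (12,17/2) outside
  → clear
Obstacle 2 [(0,11) (6,3) (10,5) (2,22)]:
  edge (0,11)–(6,3): clear
  edge (6,3)–(10,5): clear
  edge (10,5)–(2,22): clear
  edge (2,22)–(0,11): clear
  midpoint (12,17/2) outside
  → clear

FREE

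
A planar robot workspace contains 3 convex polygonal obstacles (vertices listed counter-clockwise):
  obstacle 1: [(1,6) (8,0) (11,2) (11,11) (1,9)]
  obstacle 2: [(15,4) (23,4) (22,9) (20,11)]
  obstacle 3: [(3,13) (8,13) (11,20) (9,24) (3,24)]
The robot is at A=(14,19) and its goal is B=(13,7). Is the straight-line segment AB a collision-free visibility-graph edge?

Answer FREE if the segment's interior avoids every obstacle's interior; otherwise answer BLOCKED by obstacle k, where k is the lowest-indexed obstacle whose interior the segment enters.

FREE

Obstacle 1 [(1,6) (8,0) (11,2) (11,11) (1,9)]:
  edge (1,6)–(8,0): clear
  edge (8,0)–(11,2): clear
  edge (11,2)–(11,11): clear
  edge (11,11)–(1,9): clear
  edge (1,9)–(1,6): clear
  midpoint (27/2,13) outside
  → clear
Obstacle 2 [(15,4) (23,4) (22,9) (20,11)]:
  edge (15,4)–(23,4): clear
  edge (23,4)–(22,9): clear
  edge (22,9)–(20,11): clear
  edge (20,11)–(15,4): clear
  midpoint (27/2,13) outside
  → clear
Obstacle 3 [(3,13) (8,13) (11,20) (9,24) (3,24)]:
  edge (3,13)–(8,13): clear
  edge (8,13)–(11,20): clear
  edge (11,20)–(9,24): clear
  edge (9,24)–(3,24): clear
  edge (3,24)–(3,13): clear
  midpoint (27/2,13) outside
  → clear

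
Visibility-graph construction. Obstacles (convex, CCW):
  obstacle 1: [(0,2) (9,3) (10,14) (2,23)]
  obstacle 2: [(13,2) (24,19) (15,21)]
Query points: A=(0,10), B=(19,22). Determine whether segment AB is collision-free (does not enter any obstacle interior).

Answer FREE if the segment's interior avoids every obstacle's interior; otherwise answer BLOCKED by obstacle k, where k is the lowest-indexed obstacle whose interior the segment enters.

Obstacle 1 [(0,2) (9,3) (10,14) (2,23)]:
  edge (0,2)–(9,3): clear
  edge (9,3)–(10,14): clear
  edge (10,14)–(2,23): crosses AB
  edge (2,23)–(0,2): crosses AB
  → BLOCKED
Obstacle 2 [(13,2) (24,19) (15,21)]:
  edge (13,2)–(24,19): clear
  edge (24,19)–(15,21): crosses AB
  edge (15,21)–(13,2): crosses AB
  → BLOCKED

BLOCKED by obstacle 1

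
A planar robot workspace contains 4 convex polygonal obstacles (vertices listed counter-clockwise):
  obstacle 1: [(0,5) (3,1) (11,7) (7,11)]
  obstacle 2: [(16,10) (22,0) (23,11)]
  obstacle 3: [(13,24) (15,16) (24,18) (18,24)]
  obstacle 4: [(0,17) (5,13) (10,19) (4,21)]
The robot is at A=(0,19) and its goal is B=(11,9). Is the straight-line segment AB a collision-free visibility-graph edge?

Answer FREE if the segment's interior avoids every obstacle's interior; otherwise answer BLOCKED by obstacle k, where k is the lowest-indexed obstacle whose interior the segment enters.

Obstacle 1 [(0,5) (3,1) (11,7) (7,11)]:
  edge (0,5)–(3,1): clear
  edge (3,1)–(11,7): clear
  edge (11,7)–(7,11): clear
  edge (7,11)–(0,5): clear
  midpoint (11/2,14) outside
  → clear
Obstacle 2 [(16,10) (22,0) (23,11)]:
  edge (16,10)–(22,0): clear
  edge (22,0)–(23,11): clear
  edge (23,11)–(16,10): clear
  midpoint (11/2,14) outside
  → clear
Obstacle 3 [(13,24) (15,16) (24,18) (18,24)]:
  edge (13,24)–(15,16): clear
  edge (15,16)–(24,18): clear
  edge (24,18)–(18,24): clear
  edge (18,24)–(13,24): clear
  midpoint (11/2,14) outside
  → clear
Obstacle 4 [(0,17) (5,13) (10,19) (4,21)]:
  edge (0,17)–(5,13): clear
  edge (5,13)–(10,19): crosses AB
  edge (10,19)–(4,21): clear
  edge (4,21)–(0,17): crosses AB
  → BLOCKED

BLOCKED by obstacle 4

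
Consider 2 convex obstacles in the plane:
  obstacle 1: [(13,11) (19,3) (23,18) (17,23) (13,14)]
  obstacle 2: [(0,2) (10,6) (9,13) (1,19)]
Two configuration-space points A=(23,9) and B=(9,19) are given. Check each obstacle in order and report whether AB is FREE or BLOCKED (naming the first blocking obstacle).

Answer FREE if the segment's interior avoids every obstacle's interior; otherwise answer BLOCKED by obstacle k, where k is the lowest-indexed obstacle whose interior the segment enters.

Obstacle 1 [(13,11) (19,3) (23,18) (17,23) (13,14)]:
  edge (13,11)–(19,3): clear
  edge (19,3)–(23,18): crosses AB
  edge (23,18)–(17,23): clear
  edge (17,23)–(13,14): crosses AB
  edge (13,14)–(13,11): clear
  → BLOCKED
Obstacle 2 [(0,2) (10,6) (9,13) (1,19)]:
  edge (0,2)–(10,6): clear
  edge (10,6)–(9,13): clear
  edge (9,13)–(1,19): clear
  edge (1,19)–(0,2): clear
  midpoint (16,14) outside
  → clear

BLOCKED by obstacle 1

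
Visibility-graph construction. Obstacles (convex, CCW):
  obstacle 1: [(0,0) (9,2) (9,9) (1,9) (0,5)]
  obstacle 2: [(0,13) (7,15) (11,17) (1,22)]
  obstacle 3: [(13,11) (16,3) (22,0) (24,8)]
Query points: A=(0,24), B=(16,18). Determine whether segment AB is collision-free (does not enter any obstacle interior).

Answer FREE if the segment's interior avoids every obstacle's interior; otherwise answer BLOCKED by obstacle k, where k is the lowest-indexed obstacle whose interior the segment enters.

FREE

Obstacle 1 [(0,0) (9,2) (9,9) (1,9) (0,5)]:
  edge (0,0)–(9,2): clear
  edge (9,2)–(9,9): clear
  edge (9,9)–(1,9): clear
  edge (1,9)–(0,5): clear
  edge (0,5)–(0,0): clear
  midpoint (8,21) outside
  → clear
Obstacle 2 [(0,13) (7,15) (11,17) (1,22)]:
  edge (0,13)–(7,15): clear
  edge (7,15)–(11,17): clear
  edge (11,17)–(1,22): clear
  edge (1,22)–(0,13): clear
  midpoint (8,21) outside
  → clear
Obstacle 3 [(13,11) (16,3) (22,0) (24,8)]:
  edge (13,11)–(16,3): clear
  edge (16,3)–(22,0): clear
  edge (22,0)–(24,8): clear
  edge (24,8)–(13,11): clear
  midpoint (8,21) outside
  → clear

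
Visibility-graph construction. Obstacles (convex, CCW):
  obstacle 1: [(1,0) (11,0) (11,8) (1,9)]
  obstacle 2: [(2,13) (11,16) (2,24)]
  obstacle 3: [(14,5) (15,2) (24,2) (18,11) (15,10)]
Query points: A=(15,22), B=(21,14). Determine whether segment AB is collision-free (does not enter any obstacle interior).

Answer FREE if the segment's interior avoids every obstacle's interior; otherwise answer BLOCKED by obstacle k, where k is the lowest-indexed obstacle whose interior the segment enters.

Obstacle 1 [(1,0) (11,0) (11,8) (1,9)]:
  edge (1,0)–(11,0): clear
  edge (11,0)–(11,8): clear
  edge (11,8)–(1,9): clear
  edge (1,9)–(1,0): clear
  midpoint (18,18) outside
  → clear
Obstacle 2 [(2,13) (11,16) (2,24)]:
  edge (2,13)–(11,16): clear
  edge (11,16)–(2,24): clear
  edge (2,24)–(2,13): clear
  midpoint (18,18) outside
  → clear
Obstacle 3 [(14,5) (15,2) (24,2) (18,11) (15,10)]:
  edge (14,5)–(15,2): clear
  edge (15,2)–(24,2): clear
  edge (24,2)–(18,11): clear
  edge (18,11)–(15,10): clear
  edge (15,10)–(14,5): clear
  midpoint (18,18) outside
  → clear

FREE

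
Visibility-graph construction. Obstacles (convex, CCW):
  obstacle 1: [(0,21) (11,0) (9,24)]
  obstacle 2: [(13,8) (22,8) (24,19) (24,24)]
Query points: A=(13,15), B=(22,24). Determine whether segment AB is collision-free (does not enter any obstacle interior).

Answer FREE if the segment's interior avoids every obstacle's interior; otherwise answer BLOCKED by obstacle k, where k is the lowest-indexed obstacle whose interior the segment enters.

Obstacle 1 [(0,21) (11,0) (9,24)]:
  edge (0,21)–(11,0): clear
  edge (11,0)–(9,24): clear
  edge (9,24)–(0,21): clear
  midpoint (35/2,39/2) outside
  → clear
Obstacle 2 [(13,8) (22,8) (24,19) (24,24)]:
  edge (13,8)–(22,8): clear
  edge (22,8)–(24,19): clear
  edge (24,19)–(24,24): clear
  edge (24,24)–(13,8): clear
  midpoint (35/2,39/2) outside
  → clear

FREE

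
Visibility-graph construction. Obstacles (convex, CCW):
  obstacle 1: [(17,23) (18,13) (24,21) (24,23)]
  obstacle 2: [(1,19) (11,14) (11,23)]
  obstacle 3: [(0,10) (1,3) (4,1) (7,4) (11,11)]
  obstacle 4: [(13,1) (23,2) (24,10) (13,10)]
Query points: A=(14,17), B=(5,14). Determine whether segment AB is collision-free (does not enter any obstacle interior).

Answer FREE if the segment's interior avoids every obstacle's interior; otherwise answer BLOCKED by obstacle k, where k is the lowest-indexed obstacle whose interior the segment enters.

BLOCKED by obstacle 2

Obstacle 1 [(17,23) (18,13) (24,21) (24,23)]:
  edge (17,23)–(18,13): clear
  edge (18,13)–(24,21): clear
  edge (24,21)–(24,23): clear
  edge (24,23)–(17,23): clear
  midpoint (19/2,31/2) outside
  → clear
Obstacle 2 [(1,19) (11,14) (11,23)]:
  edge (1,19)–(11,14): crosses AB
  edge (11,14)–(11,23): crosses AB
  edge (11,23)–(1,19): clear
  → BLOCKED
Obstacle 3 [(0,10) (1,3) (4,1) (7,4) (11,11)]:
  edge (0,10)–(1,3): clear
  edge (1,3)–(4,1): clear
  edge (4,1)–(7,4): clear
  edge (7,4)–(11,11): clear
  edge (11,11)–(0,10): clear
  midpoint (19/2,31/2) outside
  → clear
Obstacle 4 [(13,1) (23,2) (24,10) (13,10)]:
  edge (13,1)–(23,2): clear
  edge (23,2)–(24,10): clear
  edge (24,10)–(13,10): clear
  edge (13,10)–(13,1): clear
  midpoint (19/2,31/2) outside
  → clear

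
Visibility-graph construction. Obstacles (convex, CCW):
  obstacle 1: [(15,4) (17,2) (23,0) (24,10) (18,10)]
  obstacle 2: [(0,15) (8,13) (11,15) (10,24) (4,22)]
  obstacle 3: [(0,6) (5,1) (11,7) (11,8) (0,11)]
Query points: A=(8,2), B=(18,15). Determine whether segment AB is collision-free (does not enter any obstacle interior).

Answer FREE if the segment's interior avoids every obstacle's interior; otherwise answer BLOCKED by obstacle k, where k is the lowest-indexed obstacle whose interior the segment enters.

FREE

Obstacle 1 [(15,4) (17,2) (23,0) (24,10) (18,10)]:
  edge (15,4)–(17,2): clear
  edge (17,2)–(23,0): clear
  edge (23,0)–(24,10): clear
  edge (24,10)–(18,10): clear
  edge (18,10)–(15,4): clear
  midpoint (13,17/2) outside
  → clear
Obstacle 2 [(0,15) (8,13) (11,15) (10,24) (4,22)]:
  edge (0,15)–(8,13): clear
  edge (8,13)–(11,15): clear
  edge (11,15)–(10,24): clear
  edge (10,24)–(4,22): clear
  edge (4,22)–(0,15): clear
  midpoint (13,17/2) outside
  → clear
Obstacle 3 [(0,6) (5,1) (11,7) (11,8) (0,11)]:
  edge (0,6)–(5,1): clear
  edge (5,1)–(11,7): clear
  edge (11,7)–(11,8): clear
  edge (11,8)–(0,11): clear
  edge (0,11)–(0,6): clear
  midpoint (13,17/2) outside
  → clear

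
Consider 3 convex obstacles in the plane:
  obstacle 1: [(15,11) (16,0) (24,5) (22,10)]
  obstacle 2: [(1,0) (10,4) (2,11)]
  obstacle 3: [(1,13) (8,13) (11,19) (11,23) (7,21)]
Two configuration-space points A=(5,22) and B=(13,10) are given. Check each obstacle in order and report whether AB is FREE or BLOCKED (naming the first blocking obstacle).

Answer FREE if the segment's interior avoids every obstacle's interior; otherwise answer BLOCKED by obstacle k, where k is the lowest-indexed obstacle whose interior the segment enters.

BLOCKED by obstacle 3

Obstacle 1 [(15,11) (16,0) (24,5) (22,10)]:
  edge (15,11)–(16,0): clear
  edge (16,0)–(24,5): clear
  edge (24,5)–(22,10): clear
  edge (22,10)–(15,11): clear
  midpoint (9,16) outside
  → clear
Obstacle 2 [(1,0) (10,4) (2,11)]:
  edge (1,0)–(10,4): clear
  edge (10,4)–(2,11): clear
  edge (2,11)–(1,0): clear
  midpoint (9,16) outside
  → clear
Obstacle 3 [(1,13) (8,13) (11,19) (11,23) (7,21)]:
  edge (1,13)–(8,13): clear
  edge (8,13)–(11,19): crosses AB
  edge (11,19)–(11,23): clear
  edge (11,23)–(7,21): clear
  edge (7,21)–(1,13): crosses AB
  → BLOCKED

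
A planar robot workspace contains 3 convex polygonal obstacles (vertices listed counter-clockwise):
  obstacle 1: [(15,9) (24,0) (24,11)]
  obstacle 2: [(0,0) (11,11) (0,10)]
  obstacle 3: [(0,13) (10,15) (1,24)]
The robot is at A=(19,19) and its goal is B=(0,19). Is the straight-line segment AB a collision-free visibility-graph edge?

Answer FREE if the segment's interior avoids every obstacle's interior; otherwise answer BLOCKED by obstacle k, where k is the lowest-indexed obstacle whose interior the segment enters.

BLOCKED by obstacle 3

Obstacle 1 [(15,9) (24,0) (24,11)]:
  edge (15,9)–(24,0): clear
  edge (24,0)–(24,11): clear
  edge (24,11)–(15,9): clear
  midpoint (19/2,19) outside
  → clear
Obstacle 2 [(0,0) (11,11) (0,10)]:
  edge (0,0)–(11,11): clear
  edge (11,11)–(0,10): clear
  edge (0,10)–(0,0): clear
  midpoint (19/2,19) outside
  → clear
Obstacle 3 [(0,13) (10,15) (1,24)]:
  edge (0,13)–(10,15): clear
  edge (10,15)–(1,24): crosses AB
  edge (1,24)–(0,13): crosses AB
  → BLOCKED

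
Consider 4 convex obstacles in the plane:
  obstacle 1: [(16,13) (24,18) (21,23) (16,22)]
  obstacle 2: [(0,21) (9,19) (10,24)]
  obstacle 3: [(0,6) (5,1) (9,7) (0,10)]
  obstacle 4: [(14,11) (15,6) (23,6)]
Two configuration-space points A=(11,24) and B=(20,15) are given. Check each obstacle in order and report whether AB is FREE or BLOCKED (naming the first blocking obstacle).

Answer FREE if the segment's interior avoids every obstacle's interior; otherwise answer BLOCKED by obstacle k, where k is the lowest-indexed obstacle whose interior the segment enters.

BLOCKED by obstacle 1

Obstacle 1 [(16,13) (24,18) (21,23) (16,22)]:
  edge (16,13)–(24,18): crosses AB
  edge (24,18)–(21,23): clear
  edge (21,23)–(16,22): clear
  edge (16,22)–(16,13): crosses AB
  → BLOCKED
Obstacle 2 [(0,21) (9,19) (10,24)]:
  edge (0,21)–(9,19): clear
  edge (9,19)–(10,24): clear
  edge (10,24)–(0,21): clear
  midpoint (31/2,39/2) outside
  → clear
Obstacle 3 [(0,6) (5,1) (9,7) (0,10)]:
  edge (0,6)–(5,1): clear
  edge (5,1)–(9,7): clear
  edge (9,7)–(0,10): clear
  edge (0,10)–(0,6): clear
  midpoint (31/2,39/2) outside
  → clear
Obstacle 4 [(14,11) (15,6) (23,6)]:
  edge (14,11)–(15,6): clear
  edge (15,6)–(23,6): clear
  edge (23,6)–(14,11): clear
  midpoint (31/2,39/2) outside
  → clear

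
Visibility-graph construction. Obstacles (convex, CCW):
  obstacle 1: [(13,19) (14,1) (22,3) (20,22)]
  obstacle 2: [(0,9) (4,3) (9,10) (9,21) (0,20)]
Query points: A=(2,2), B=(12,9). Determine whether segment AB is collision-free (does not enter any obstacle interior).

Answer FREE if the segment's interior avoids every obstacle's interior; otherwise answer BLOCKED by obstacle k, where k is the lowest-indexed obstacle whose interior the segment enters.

Obstacle 1 [(13,19) (14,1) (22,3) (20,22)]:
  edge (13,19)–(14,1): clear
  edge (14,1)–(22,3): clear
  edge (22,3)–(20,22): clear
  edge (20,22)–(13,19): clear
  midpoint (7,11/2) outside
  → clear
Obstacle 2 [(0,9) (4,3) (9,10) (9,21) (0,20)]:
  edge (0,9)–(4,3): crosses AB
  edge (4,3)–(9,10): crosses AB
  edge (9,10)–(9,21): clear
  edge (9,21)–(0,20): clear
  edge (0,20)–(0,9): clear
  → BLOCKED

BLOCKED by obstacle 2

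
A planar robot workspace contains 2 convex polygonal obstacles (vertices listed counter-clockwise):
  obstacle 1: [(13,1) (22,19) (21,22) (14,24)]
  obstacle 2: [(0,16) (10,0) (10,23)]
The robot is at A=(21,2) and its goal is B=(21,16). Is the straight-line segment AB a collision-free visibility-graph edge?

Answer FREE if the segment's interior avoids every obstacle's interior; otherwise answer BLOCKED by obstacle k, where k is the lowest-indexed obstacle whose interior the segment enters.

FREE

Obstacle 1 [(13,1) (22,19) (21,22) (14,24)]:
  edge (13,1)–(22,19): clear
  edge (22,19)–(21,22): clear
  edge (21,22)–(14,24): clear
  edge (14,24)–(13,1): clear
  midpoint (21,9) outside
  → clear
Obstacle 2 [(0,16) (10,0) (10,23)]:
  edge (0,16)–(10,0): clear
  edge (10,0)–(10,23): clear
  edge (10,23)–(0,16): clear
  midpoint (21,9) outside
  → clear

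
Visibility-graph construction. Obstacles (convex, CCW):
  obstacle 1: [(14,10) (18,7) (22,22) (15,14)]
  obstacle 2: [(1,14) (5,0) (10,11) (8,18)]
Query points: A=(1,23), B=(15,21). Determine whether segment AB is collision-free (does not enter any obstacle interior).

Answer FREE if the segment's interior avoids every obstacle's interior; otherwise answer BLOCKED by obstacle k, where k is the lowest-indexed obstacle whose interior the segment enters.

Obstacle 1 [(14,10) (18,7) (22,22) (15,14)]:
  edge (14,10)–(18,7): clear
  edge (18,7)–(22,22): clear
  edge (22,22)–(15,14): clear
  edge (15,14)–(14,10): clear
  midpoint (8,22) outside
  → clear
Obstacle 2 [(1,14) (5,0) (10,11) (8,18)]:
  edge (1,14)–(5,0): clear
  edge (5,0)–(10,11): clear
  edge (10,11)–(8,18): clear
  edge (8,18)–(1,14): clear
  midpoint (8,22) outside
  → clear

FREE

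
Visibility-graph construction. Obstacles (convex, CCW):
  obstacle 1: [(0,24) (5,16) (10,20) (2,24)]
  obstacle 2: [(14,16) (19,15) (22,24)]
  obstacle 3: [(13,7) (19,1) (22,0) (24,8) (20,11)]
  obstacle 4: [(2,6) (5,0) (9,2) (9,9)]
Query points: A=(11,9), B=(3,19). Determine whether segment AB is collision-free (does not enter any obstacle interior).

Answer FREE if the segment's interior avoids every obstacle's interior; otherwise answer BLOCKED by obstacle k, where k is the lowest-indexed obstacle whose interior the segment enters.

Obstacle 1 [(0,24) (5,16) (10,20) (2,24)]:
  edge (0,24)–(5,16): crosses AB
  edge (5,16)–(10,20): crosses AB
  edge (10,20)–(2,24): clear
  edge (2,24)–(0,24): clear
  → BLOCKED
Obstacle 2 [(14,16) (19,15) (22,24)]:
  edge (14,16)–(19,15): clear
  edge (19,15)–(22,24): clear
  edge (22,24)–(14,16): clear
  midpoint (7,14) outside
  → clear
Obstacle 3 [(13,7) (19,1) (22,0) (24,8) (20,11)]:
  edge (13,7)–(19,1): clear
  edge (19,1)–(22,0): clear
  edge (22,0)–(24,8): clear
  edge (24,8)–(20,11): clear
  edge (20,11)–(13,7): clear
  midpoint (7,14) outside
  → clear
Obstacle 4 [(2,6) (5,0) (9,2) (9,9)]:
  edge (2,6)–(5,0): clear
  edge (5,0)–(9,2): clear
  edge (9,2)–(9,9): clear
  edge (9,9)–(2,6): clear
  midpoint (7,14) outside
  → clear

BLOCKED by obstacle 1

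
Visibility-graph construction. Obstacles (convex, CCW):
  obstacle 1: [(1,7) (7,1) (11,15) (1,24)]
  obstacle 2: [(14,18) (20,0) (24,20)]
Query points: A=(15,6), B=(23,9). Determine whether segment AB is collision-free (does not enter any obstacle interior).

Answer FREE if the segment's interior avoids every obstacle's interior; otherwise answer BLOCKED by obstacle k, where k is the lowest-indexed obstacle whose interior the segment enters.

Obstacle 1 [(1,7) (7,1) (11,15) (1,24)]:
  edge (1,7)–(7,1): clear
  edge (7,1)–(11,15): clear
  edge (11,15)–(1,24): clear
  edge (1,24)–(1,7): clear
  midpoint (19,15/2) outside
  → clear
Obstacle 2 [(14,18) (20,0) (24,20)]:
  edge (14,18)–(20,0): crosses AB
  edge (20,0)–(24,20): crosses AB
  edge (24,20)–(14,18): clear
  → BLOCKED

BLOCKED by obstacle 2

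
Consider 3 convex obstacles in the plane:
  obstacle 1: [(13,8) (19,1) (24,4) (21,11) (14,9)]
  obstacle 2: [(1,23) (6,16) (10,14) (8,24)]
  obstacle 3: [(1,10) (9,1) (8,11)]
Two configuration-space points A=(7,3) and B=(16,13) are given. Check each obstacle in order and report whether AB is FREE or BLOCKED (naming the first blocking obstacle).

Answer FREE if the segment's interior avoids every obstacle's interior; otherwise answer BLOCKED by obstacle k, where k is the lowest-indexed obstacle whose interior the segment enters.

Obstacle 1 [(13,8) (19,1) (24,4) (21,11) (14,9)]:
  edge (13,8)–(19,1): clear
  edge (19,1)–(24,4): clear
  edge (24,4)–(21,11): clear
  edge (21,11)–(14,9): clear
  edge (14,9)–(13,8): clear
  midpoint (23/2,8) outside
  → clear
Obstacle 2 [(1,23) (6,16) (10,14) (8,24)]:
  edge (1,23)–(6,16): clear
  edge (6,16)–(10,14): clear
  edge (10,14)–(8,24): clear
  edge (8,24)–(1,23): clear
  midpoint (23/2,8) outside
  → clear
Obstacle 3 [(1,10) (9,1) (8,11)]:
  edge (1,10)–(9,1): crosses AB
  edge (9,1)–(8,11): crosses AB
  edge (8,11)–(1,10): clear
  → BLOCKED

BLOCKED by obstacle 3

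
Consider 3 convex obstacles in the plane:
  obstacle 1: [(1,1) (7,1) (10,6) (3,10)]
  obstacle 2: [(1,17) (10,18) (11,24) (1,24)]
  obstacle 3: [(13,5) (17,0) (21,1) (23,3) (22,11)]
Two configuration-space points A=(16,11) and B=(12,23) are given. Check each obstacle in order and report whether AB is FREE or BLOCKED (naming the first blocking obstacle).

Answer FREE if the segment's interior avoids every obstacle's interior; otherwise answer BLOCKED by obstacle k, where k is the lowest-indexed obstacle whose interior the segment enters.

Obstacle 1 [(1,1) (7,1) (10,6) (3,10)]:
  edge (1,1)–(7,1): clear
  edge (7,1)–(10,6): clear
  edge (10,6)–(3,10): clear
  edge (3,10)–(1,1): clear
  midpoint (14,17) outside
  → clear
Obstacle 2 [(1,17) (10,18) (11,24) (1,24)]:
  edge (1,17)–(10,18): clear
  edge (10,18)–(11,24): clear
  edge (11,24)–(1,24): clear
  edge (1,24)–(1,17): clear
  midpoint (14,17) outside
  → clear
Obstacle 3 [(13,5) (17,0) (21,1) (23,3) (22,11)]:
  edge (13,5)–(17,0): clear
  edge (17,0)–(21,1): clear
  edge (21,1)–(23,3): clear
  edge (23,3)–(22,11): clear
  edge (22,11)–(13,5): clear
  midpoint (14,17) outside
  → clear

FREE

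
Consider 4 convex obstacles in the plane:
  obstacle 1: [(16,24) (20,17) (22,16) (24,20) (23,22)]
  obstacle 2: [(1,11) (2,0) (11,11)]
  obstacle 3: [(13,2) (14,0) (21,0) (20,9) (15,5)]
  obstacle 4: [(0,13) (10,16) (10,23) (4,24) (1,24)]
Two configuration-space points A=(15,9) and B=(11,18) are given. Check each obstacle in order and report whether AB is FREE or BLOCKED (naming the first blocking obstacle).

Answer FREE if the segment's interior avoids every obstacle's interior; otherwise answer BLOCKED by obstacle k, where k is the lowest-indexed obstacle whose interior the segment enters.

Obstacle 1 [(16,24) (20,17) (22,16) (24,20) (23,22)]:
  edge (16,24)–(20,17): clear
  edge (20,17)–(22,16): clear
  edge (22,16)–(24,20): clear
  edge (24,20)–(23,22): clear
  edge (23,22)–(16,24): clear
  midpoint (13,27/2) outside
  → clear
Obstacle 2 [(1,11) (2,0) (11,11)]:
  edge (1,11)–(2,0): clear
  edge (2,0)–(11,11): clear
  edge (11,11)–(1,11): clear
  midpoint (13,27/2) outside
  → clear
Obstacle 3 [(13,2) (14,0) (21,0) (20,9) (15,5)]:
  edge (13,2)–(14,0): clear
  edge (14,0)–(21,0): clear
  edge (21,0)–(20,9): clear
  edge (20,9)–(15,5): clear
  edge (15,5)–(13,2): clear
  midpoint (13,27/2) outside
  → clear
Obstacle 4 [(0,13) (10,16) (10,23) (4,24) (1,24)]:
  edge (0,13)–(10,16): clear
  edge (10,16)–(10,23): clear
  edge (10,23)–(4,24): clear
  edge (4,24)–(1,24): clear
  edge (1,24)–(0,13): clear
  midpoint (13,27/2) outside
  → clear

FREE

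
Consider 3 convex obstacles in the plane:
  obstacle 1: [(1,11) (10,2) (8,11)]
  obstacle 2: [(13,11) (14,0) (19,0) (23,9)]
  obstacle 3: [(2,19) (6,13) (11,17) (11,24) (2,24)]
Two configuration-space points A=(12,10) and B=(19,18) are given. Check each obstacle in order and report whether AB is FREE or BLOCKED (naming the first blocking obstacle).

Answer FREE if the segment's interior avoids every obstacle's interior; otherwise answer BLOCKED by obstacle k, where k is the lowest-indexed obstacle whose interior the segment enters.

FREE

Obstacle 1 [(1,11) (10,2) (8,11)]:
  edge (1,11)–(10,2): clear
  edge (10,2)–(8,11): clear
  edge (8,11)–(1,11): clear
  midpoint (31/2,14) outside
  → clear
Obstacle 2 [(13,11) (14,0) (19,0) (23,9)]:
  edge (13,11)–(14,0): clear
  edge (14,0)–(19,0): clear
  edge (19,0)–(23,9): clear
  edge (23,9)–(13,11): clear
  midpoint (31/2,14) outside
  → clear
Obstacle 3 [(2,19) (6,13) (11,17) (11,24) (2,24)]:
  edge (2,19)–(6,13): clear
  edge (6,13)–(11,17): clear
  edge (11,17)–(11,24): clear
  edge (11,24)–(2,24): clear
  edge (2,24)–(2,19): clear
  midpoint (31/2,14) outside
  → clear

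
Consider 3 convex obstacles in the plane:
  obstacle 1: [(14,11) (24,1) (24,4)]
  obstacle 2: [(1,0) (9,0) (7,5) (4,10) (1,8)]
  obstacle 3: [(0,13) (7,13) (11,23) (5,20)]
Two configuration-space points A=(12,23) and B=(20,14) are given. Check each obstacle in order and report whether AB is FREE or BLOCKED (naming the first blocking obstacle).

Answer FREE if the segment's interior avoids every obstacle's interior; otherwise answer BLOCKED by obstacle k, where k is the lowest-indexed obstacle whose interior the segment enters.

FREE

Obstacle 1 [(14,11) (24,1) (24,4)]:
  edge (14,11)–(24,1): clear
  edge (24,1)–(24,4): clear
  edge (24,4)–(14,11): clear
  midpoint (16,37/2) outside
  → clear
Obstacle 2 [(1,0) (9,0) (7,5) (4,10) (1,8)]:
  edge (1,0)–(9,0): clear
  edge (9,0)–(7,5): clear
  edge (7,5)–(4,10): clear
  edge (4,10)–(1,8): clear
  edge (1,8)–(1,0): clear
  midpoint (16,37/2) outside
  → clear
Obstacle 3 [(0,13) (7,13) (11,23) (5,20)]:
  edge (0,13)–(7,13): clear
  edge (7,13)–(11,23): clear
  edge (11,23)–(5,20): clear
  edge (5,20)–(0,13): clear
  midpoint (16,37/2) outside
  → clear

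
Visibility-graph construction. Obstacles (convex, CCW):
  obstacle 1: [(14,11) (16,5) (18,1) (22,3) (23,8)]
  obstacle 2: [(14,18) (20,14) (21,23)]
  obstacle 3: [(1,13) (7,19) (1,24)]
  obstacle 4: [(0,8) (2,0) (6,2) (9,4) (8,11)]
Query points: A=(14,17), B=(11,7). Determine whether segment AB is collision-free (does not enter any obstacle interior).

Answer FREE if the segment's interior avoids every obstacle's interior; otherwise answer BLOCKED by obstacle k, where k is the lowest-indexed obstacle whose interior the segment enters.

Obstacle 1 [(14,11) (16,5) (18,1) (22,3) (23,8)]:
  edge (14,11)–(16,5): clear
  edge (16,5)–(18,1): clear
  edge (18,1)–(22,3): clear
  edge (22,3)–(23,8): clear
  edge (23,8)–(14,11): clear
  midpoint (25/2,12) outside
  → clear
Obstacle 2 [(14,18) (20,14) (21,23)]:
  edge (14,18)–(20,14): clear
  edge (20,14)–(21,23): clear
  edge (21,23)–(14,18): clear
  midpoint (25/2,12) outside
  → clear
Obstacle 3 [(1,13) (7,19) (1,24)]:
  edge (1,13)–(7,19): clear
  edge (7,19)–(1,24): clear
  edge (1,24)–(1,13): clear
  midpoint (25/2,12) outside
  → clear
Obstacle 4 [(0,8) (2,0) (6,2) (9,4) (8,11)]:
  edge (0,8)–(2,0): clear
  edge (2,0)–(6,2): clear
  edge (6,2)–(9,4): clear
  edge (9,4)–(8,11): clear
  edge (8,11)–(0,8): clear
  midpoint (25/2,12) outside
  → clear

FREE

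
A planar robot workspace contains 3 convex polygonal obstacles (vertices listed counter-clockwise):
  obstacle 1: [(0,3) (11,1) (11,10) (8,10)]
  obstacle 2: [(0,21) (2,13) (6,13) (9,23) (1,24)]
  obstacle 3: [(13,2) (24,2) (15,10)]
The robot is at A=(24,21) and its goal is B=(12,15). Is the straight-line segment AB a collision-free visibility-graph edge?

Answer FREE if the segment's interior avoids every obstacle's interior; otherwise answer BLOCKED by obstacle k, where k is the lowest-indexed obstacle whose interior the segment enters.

Obstacle 1 [(0,3) (11,1) (11,10) (8,10)]:
  edge (0,3)–(11,1): clear
  edge (11,1)–(11,10): clear
  edge (11,10)–(8,10): clear
  edge (8,10)–(0,3): clear
  midpoint (18,18) outside
  → clear
Obstacle 2 [(0,21) (2,13) (6,13) (9,23) (1,24)]:
  edge (0,21)–(2,13): clear
  edge (2,13)–(6,13): clear
  edge (6,13)–(9,23): clear
  edge (9,23)–(1,24): clear
  edge (1,24)–(0,21): clear
  midpoint (18,18) outside
  → clear
Obstacle 3 [(13,2) (24,2) (15,10)]:
  edge (13,2)–(24,2): clear
  edge (24,2)–(15,10): clear
  edge (15,10)–(13,2): clear
  midpoint (18,18) outside
  → clear

FREE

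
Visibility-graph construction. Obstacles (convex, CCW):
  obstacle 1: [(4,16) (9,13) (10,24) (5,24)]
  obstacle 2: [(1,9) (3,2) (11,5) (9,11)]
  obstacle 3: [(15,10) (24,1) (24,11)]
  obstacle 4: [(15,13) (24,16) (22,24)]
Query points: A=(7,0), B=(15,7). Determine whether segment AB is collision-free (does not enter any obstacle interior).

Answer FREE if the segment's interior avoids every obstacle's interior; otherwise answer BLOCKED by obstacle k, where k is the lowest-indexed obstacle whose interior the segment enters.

Obstacle 1 [(4,16) (9,13) (10,24) (5,24)]:
  edge (4,16)–(9,13): clear
  edge (9,13)–(10,24): clear
  edge (10,24)–(5,24): clear
  edge (5,24)–(4,16): clear
  midpoint (11,7/2) outside
  → clear
Obstacle 2 [(1,9) (3,2) (11,5) (9,11)]:
  edge (1,9)–(3,2): clear
  edge (3,2)–(11,5): clear
  edge (11,5)–(9,11): clear
  edge (9,11)–(1,9): clear
  midpoint (11,7/2) outside
  → clear
Obstacle 3 [(15,10) (24,1) (24,11)]:
  edge (15,10)–(24,1): clear
  edge (24,1)–(24,11): clear
  edge (24,11)–(15,10): clear
  midpoint (11,7/2) outside
  → clear
Obstacle 4 [(15,13) (24,16) (22,24)]:
  edge (15,13)–(24,16): clear
  edge (24,16)–(22,24): clear
  edge (22,24)–(15,13): clear
  midpoint (11,7/2) outside
  → clear

FREE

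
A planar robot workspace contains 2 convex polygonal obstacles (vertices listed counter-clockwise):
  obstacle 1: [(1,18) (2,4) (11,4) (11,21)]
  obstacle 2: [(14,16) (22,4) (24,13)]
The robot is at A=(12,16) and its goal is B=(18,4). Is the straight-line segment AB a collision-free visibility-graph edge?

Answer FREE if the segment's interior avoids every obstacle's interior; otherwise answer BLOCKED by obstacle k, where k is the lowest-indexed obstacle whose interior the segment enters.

Obstacle 1 [(1,18) (2,4) (11,4) (11,21)]:
  edge (1,18)–(2,4): clear
  edge (2,4)–(11,4): clear
  edge (11,4)–(11,21): clear
  edge (11,21)–(1,18): clear
  midpoint (15,10) outside
  → clear
Obstacle 2 [(14,16) (22,4) (24,13)]:
  edge (14,16)–(22,4): clear
  edge (22,4)–(24,13): clear
  edge (24,13)–(14,16): clear
  midpoint (15,10) outside
  → clear

FREE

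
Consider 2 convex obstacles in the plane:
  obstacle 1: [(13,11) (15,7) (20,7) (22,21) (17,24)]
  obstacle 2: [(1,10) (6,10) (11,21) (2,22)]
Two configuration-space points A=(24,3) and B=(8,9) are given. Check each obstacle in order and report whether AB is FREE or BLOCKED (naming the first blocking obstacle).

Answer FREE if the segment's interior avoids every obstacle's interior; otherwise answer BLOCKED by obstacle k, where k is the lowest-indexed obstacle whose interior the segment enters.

FREE

Obstacle 1 [(13,11) (15,7) (20,7) (22,21) (17,24)]:
  edge (13,11)–(15,7): clear
  edge (15,7)–(20,7): clear
  edge (20,7)–(22,21): clear
  edge (22,21)–(17,24): clear
  edge (17,24)–(13,11): clear
  midpoint (16,6) outside
  → clear
Obstacle 2 [(1,10) (6,10) (11,21) (2,22)]:
  edge (1,10)–(6,10): clear
  edge (6,10)–(11,21): clear
  edge (11,21)–(2,22): clear
  edge (2,22)–(1,10): clear
  midpoint (16,6) outside
  → clear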